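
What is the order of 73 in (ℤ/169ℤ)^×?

Since 73 ∈ (Z/169Z)^×, its order divides φ(169) = φ(13^2) = 13·(13−1) = 156 = 2^2 · 3 · 13.
Divisors of 156: 1, 2, 3, 4, 6, 12, 13, 26, 39, 52, 78, 156.
Test each divisor d:
73^1 ≡ 73
73^2 ≡ 90
73^3 ≡ 148
73^4 ≡ 157
73^6 ≡ 103
73^12 ≡ 131
73^13 ≡ 99
73^26 ≡ 168
73^39 ≡ 70
73^52 ≡ 1
So ord_169(73) = 52.

52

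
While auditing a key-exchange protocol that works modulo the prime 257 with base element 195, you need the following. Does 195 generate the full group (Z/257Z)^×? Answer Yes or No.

No

φ(257) = 257 − 1 = 256 = 2^8.
195 is a primitive root mod 257 iff 195^(φ(257)/q) ≢ 1 for every prime q | φ(257), i.e. q ∈ {2}.
195^128 ≡ 1 (mod 257)  [q = 2: ≡ 1 ✗]
195^128 ≡ 1 shows ord(195) | 128, strictly less than φ(257); not a primitive root.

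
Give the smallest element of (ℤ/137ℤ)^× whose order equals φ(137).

φ(137) = 137 − 1 = 136 = 2^3 · 17.
g is a primitive root iff g^(136/q) ≢ 1 (mod 137) for each prime q ∈ {2, 17}.
g = 2: 2^68 ≡ 1 — hits 1, so not a primitive root.
g = 3: 3^68 ≡ 136; 3^8 ≡ 122 — none is 1, so 3 is a primitive root.
The smallest primitive root modulo 137 is 3.

3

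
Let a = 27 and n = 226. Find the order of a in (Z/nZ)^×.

112

ord(27) | φ(226) = φ(2)·φ(113) = 1·112 = 112 = 2^4 · 7.
Divisors of 112: 1, 2, 4, 7, 8, 14, 16, 28, 56, 112.
Check 27^d mod 226 for each divisor in increasing order:
27^1 ≡ 27
27^2 ≡ 51
27^4 ≡ 115
27^7 ≡ 155
27^8 ≡ 117
27^14 ≡ 69
27^16 ≡ 129
27^28 ≡ 15
27^56 ≡ 225
27^112 ≡ 1
The smallest such exponent is 112, so the order of 27 is 112.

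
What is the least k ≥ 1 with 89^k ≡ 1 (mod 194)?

Since 89 ∈ (Z/194Z)^×, its order divides φ(194) = φ(2)·φ(97) = 1·96 = 96 = 2^5 · 3.
Divisors of 96: 1, 2, 3, 4, 6, 8, 12, 16, 24, 32, 48, 96.
Evaluate successive powers at the divisors of 96:
89^1 ≡ 89
89^2 ≡ 161
89^3 ≡ 167
89^4 ≡ 119
89^6 ≡ 147
89^8 ≡ 193
89^12 ≡ 75
89^16 ≡ 1
The smallest such exponent is 16, so the order of 89 is 16.

16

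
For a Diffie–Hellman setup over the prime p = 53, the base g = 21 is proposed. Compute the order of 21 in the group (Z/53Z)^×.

52

ord(21) | φ(53) = 53 − 1 = 52 = 2^2 · 13.
Divisors of 52: 1, 2, 4, 13, 26, 52.
Check 21^d mod 53 for each divisor in increasing order:
21^1 ≡ 21
21^2 ≡ 17
21^4 ≡ 24
21^13 ≡ 23
21^26 ≡ 52
21^52 ≡ 1
The smallest such exponent is 52, so the order of 21 is 52.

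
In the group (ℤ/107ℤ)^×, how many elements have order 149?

0

φ(107) = 107 − 1 = 106 = 2 · 53.
Since (Z/107Z)^× is cyclic of order 106, the number of elements of order d is φ(d) when d | 106 and 0 otherwise.
Since 149 ∤ 106, the count is 0.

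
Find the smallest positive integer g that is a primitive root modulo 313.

10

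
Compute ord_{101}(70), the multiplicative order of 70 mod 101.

50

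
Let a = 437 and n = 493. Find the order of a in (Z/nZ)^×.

The order of 437 must divide φ(493) = φ(17·29) = (17−1)·(29−1) = 16·28 = 448 = 2^6 · 7.
Divisors of 448: 1, 2, 4, 7, 8, 14, 16, 28, 32, 56, 64, 112, 224, 448.
Test each divisor d:
437^1 ≡ 437 (mod 493)
437^2 ≡ 178 (mod 493)
437^4 ≡ 132 (mod 493)
437^7 ≡ 41 (mod 493)
437^8 ≡ 169 (mod 493)
437^14 ≡ 202 (mod 493)
437^16 ≡ 460 (mod 493)
437^28 ≡ 378 (mod 493)
437^32 ≡ 103 (mod 493)
437^56 ≡ 407 (mod 493)
437^64 ≡ 256 (mod 493)
437^112 ≡ 1 (mod 493) ✓
So ord_493(437) = 112.

112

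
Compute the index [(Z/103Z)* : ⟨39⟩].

3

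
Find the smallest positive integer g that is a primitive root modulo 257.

φ(257) = 257 − 1 = 256 = 2^8.
g is a primitive root iff g^(256/q) ≢ 1 (mod 257) for each prime q ∈ {2}.
g = 2: 2^128 ≡ 1 — hits 1, so not a primitive root.
g = 3: 3^128 ≡ 256 — none is 1, so 3 is a primitive root.
Hence the least primitive root of 257 is 3.

3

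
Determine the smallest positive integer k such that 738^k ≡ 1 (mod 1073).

The order of 738 must divide φ(1073) = φ(29·37) = (29−1)·(37−1) = 28·36 = 1008 = 2^4 · 3^2 · 7.
Divisors of 1008: 1, 2, 3, 4, 6, 7, 8, 9, 12, 14, 16, 18, 21, 24, 28, 36, 42, 48, 56, 63, 72, 84, 112, 126, 144, 168, 252, 336, 504, 1008.
Compute 738^d (mod 1073) for the divisors d until we hit 1:
738^1 ≡ 738 (mod 1073)
738^2 ≡ 633 (mod 1073)
738^3 ≡ 399 (mod 1073)
738^4 ≡ 460 (mod 1073)
738^6 ≡ 397 (mod 1073)
738^7 ≡ 57 (mod 1073)
738^8 ≡ 219 (mod 1073)
738^9 ≡ 672 (mod 1073)
738^12 ≡ 951 (mod 1073)
738^14 ≡ 30 (mod 1073)
738^16 ≡ 749 (mod 1073)
738^18 ≡ 924 (mod 1073)
738^21 ≡ 637 (mod 1073)
738^24 ≡ 935 (mod 1073)
738^28 ≡ 900 (mod 1073)
738^36 ≡ 741 (mod 1073)
738^42 ≡ 175 (mod 1073)
738^48 ≡ 803 (mod 1073)
738^56 ≡ 958 (mod 1073)
738^63 ≡ 956 (mod 1073)
738^72 ≡ 778 (mod 1073)
738^84 ≡ 581 (mod 1073)
738^112 ≡ 349 (mod 1073)
738^126 ≡ 813 (mod 1073)
738^144 ≡ 112 (mod 1073)
738^168 ≡ 639 (mod 1073)
738^252 ≡ 1 (mod 1073) ✓
The smallest such exponent is 252, so the order of 738 is 252.

252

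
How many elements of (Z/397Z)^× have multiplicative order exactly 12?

4

φ(397) = 397 − 1 = 396 = 2^2 · 3^2 · 11.
Since (Z/397Z)^× is cyclic of order 396, the number of elements of order d is φ(d) when d | 396 and 0 otherwise.
12 = 2^2 · 3 divides 396, and φ(12) = 4.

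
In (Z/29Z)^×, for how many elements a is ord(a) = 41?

φ(29) = 29 − 1 = 28 = 2^2 · 7.
In a cyclic group of order 28, there are φ(d) elements of order d for each divisor d of 28, and zero for non-divisors.
Since 41 ∤ 28, the count is 0.

0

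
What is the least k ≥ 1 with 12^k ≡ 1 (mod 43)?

Since 12 ∈ (Z/43Z)^×, its order divides φ(43) = 43 − 1 = 42 = 2 · 3 · 7.
Divisors of 42: 1, 2, 3, 6, 7, 14, 21, 42.
Test each divisor d:
12^1 ≡ 12 (mod 43)
12^2 ≡ 15 (mod 43)
12^3 ≡ 8 (mod 43)
12^6 ≡ 21 (mod 43)
12^7 ≡ 37 (mod 43)
12^14 ≡ 36 (mod 43)
12^21 ≡ 42 (mod 43)
12^42 ≡ 1 (mod 43) ✓
The smallest such exponent is 42, so the order of 12 is 42.

42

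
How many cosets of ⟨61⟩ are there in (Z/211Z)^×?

7

The order of 61 must divide φ(211) = 211 − 1 = 210 = 2 · 3 · 5 · 7.
Divisors of 210: 1, 2, 3, 5, 6, 7, 10, 14, 15, 21, 30, 35, 42, 70, 105, 210.
Compute 61^d (mod 211) for the divisors d until we hit 1:
61^1 ≡ 61 (mod 211)
61^2 ≡ 134 (mod 211)
61^3 ≡ 156 (mod 211)
61^5 ≡ 15 (mod 211)
61^6 ≡ 71 (mod 211)
61^7 ≡ 111 (mod 211)
61^10 ≡ 14 (mod 211)
61^14 ≡ 83 (mod 211)
61^15 ≡ 210 (mod 211)
61^21 ≡ 140 (mod 211)
61^30 ≡ 1 (mod 211) ✓
So ord_211(61) = 30, hence |⟨61⟩| = 30.
Index = |(Z/211Z)^×| / |⟨61⟩| = 210 / 30 = 7.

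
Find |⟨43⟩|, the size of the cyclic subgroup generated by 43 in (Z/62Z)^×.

30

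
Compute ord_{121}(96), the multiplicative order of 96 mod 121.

110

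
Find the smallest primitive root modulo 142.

7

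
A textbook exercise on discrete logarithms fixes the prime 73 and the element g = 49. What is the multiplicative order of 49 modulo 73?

12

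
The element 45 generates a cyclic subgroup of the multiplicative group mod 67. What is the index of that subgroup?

Since 45 ∈ (Z/67Z)^×, its order divides φ(67) = 67 − 1 = 66 = 2 · 3 · 11.
Divisors of 66: 1, 2, 3, 6, 11, 22, 33, 66.
Test each divisor d:
45^1 ≡ 45 (mod 67)
45^2 ≡ 15 (mod 67)
45^3 ≡ 5 (mod 67)
45^6 ≡ 25 (mod 67)
45^11 ≡ 66 (mod 67)
45^22 ≡ 1 (mod 67) ✓
The order of 45 is 22, so the subgroup it generates has 22 elements.
[(Z/67Z)^× : ⟨45⟩] = 66/22 = 3.

3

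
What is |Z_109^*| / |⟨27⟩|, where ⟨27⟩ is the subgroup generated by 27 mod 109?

The order of 27 must divide φ(109) = 109 − 1 = 108 = 2^2 · 3^3.
Divisors of 108: 1, 2, 3, 4, 6, 9, 12, 18, 27, 36, 54, 108.
Check 27^d mod 109 for each divisor in increasing order:
27^1 ≡ 27
27^2 ≡ 75
27^3 ≡ 63
27^4 ≡ 66
27^6 ≡ 45
27^9 ≡ 1
So ord_109(27) = 9, hence |⟨27⟩| = 9.
The index is φ(109) / ord(27) = 108 / 9 = 12.

12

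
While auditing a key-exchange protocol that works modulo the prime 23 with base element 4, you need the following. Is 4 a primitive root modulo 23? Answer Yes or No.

φ(23) = 23 − 1 = 22 = 2 · 11.
Test 4^(22/q) mod 23 for each prime factor q of 22:
4^11 ≡ 1 (mod 23)  [q = 2: ≡ 1 ✗]
4^2 ≡ 16 (mod 23)  [q = 11: ≢ 1 ✓]
Since 4^11 ≡ 1, the order of 4 divides 11 < 22, so 4 is not a primitive root.

No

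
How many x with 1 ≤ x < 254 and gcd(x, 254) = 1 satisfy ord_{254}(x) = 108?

0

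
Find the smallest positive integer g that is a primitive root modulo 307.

5

φ(307) = 307 − 1 = 306 = 2 · 3^2 · 17.
Test candidates g = 2, 3, … against the prime factors q ∈ {2, 3, 17} of φ(307): g is a generator iff g^(306/q) ≢ 1 for every such q.
g = 2: 2^153 ≡ 306; 2^102 ≡ 1 — hits 1, so not a primitive root.
g = 3: 3^153 ≡ 306; 3^102 ≡ 1 — hits 1, so not a primitive root.
g = 4: 4^153 ≡ 1 — hits 1, so not a primitive root.
g = 5: 5^153 ≡ 306; 5^102 ≡ 289; 5^18 ≡ 81 — none is 1, so 5 is a primitive root.
So 5 is the smallest generator of (Z/307Z)^×.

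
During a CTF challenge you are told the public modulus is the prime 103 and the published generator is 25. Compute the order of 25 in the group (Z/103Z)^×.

ord(25) | φ(103) = 103 − 1 = 102 = 2 · 3 · 17.
Divisors of 102: 1, 2, 3, 6, 17, 34, 51, 102.
Compute 25^d (mod 103) for the divisors d until we hit 1:
25^1 ≡ 25 (mod 103)
25^2 ≡ 7 (mod 103)
25^3 ≡ 72 (mod 103)
25^6 ≡ 34 (mod 103)
25^17 ≡ 56 (mod 103)
25^34 ≡ 46 (mod 103)
25^51 ≡ 1 (mod 103) ✓
So ord_103(25) = 51.

51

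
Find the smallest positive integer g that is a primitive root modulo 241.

7

φ(241) = 241 − 1 = 240 = 2^4 · 3 · 5.
g is a primitive root iff g^(240/q) ≢ 1 (mod 241) for each prime q ∈ {2, 3, 5}.
g = 2: 2^120 ≡ 1 — hits 1, so not a primitive root.
g = 3: 3^120 ≡ 1 — hits 1, so not a primitive root.
g = 4: 4^120 ≡ 1 — hits 1, so not a primitive root.
g = 5: 5^120 ≡ 1 — hits 1, so not a primitive root.
g = 6: 6^120 ≡ 1 — hits 1, so not a primitive root.
g = 7: 7^120 ≡ 240; 7^80 ≡ 15; 7^48 ≡ 91 — none is 1, so 7 is a primitive root.
The smallest primitive root modulo 241 is 7.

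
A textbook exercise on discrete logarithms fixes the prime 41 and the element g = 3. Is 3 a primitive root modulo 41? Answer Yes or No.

No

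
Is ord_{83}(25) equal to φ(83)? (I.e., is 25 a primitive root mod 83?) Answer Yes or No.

No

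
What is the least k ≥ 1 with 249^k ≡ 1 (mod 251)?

25

Since 249 ∈ (Z/251Z)^×, its order divides φ(251) = 251 − 1 = 250 = 2 · 5^3.
Divisors of 250: 1, 2, 5, 10, 25, 50, 125, 250.
Evaluate successive powers at the divisors of 250:
249^1 ≡ 249 (mod 251)
249^2 ≡ 4 (mod 251)
249^5 ≡ 219 (mod 251)
249^10 ≡ 20 (mod 251)
249^25 ≡ 1 (mod 251) ✓
Therefore the multiplicative order of 249 modulo 251 is 25.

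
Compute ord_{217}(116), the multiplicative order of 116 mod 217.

30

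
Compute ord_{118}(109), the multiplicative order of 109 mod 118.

58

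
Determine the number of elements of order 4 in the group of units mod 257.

2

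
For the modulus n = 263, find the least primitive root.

φ(263) = 263 − 1 = 262 = 2 · 131.
g is a primitive root iff g^(262/q) ≢ 1 (mod 263) for each prime q ∈ {2, 131}.
g = 2: 2^131 ≡ 1 — hits 1, so not a primitive root.
g = 3: 3^131 ≡ 1 — hits 1, so not a primitive root.
g = 4: 4^131 ≡ 1 — hits 1, so not a primitive root.
g = 5: 5^131 ≡ 262; 5^2 ≡ 25 — none is 1, so 5 is a primitive root.
So 5 is the smallest generator of (Z/263Z)^×.

5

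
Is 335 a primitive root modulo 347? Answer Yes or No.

φ(347) = 347 − 1 = 346 = 2 · 173.
Test 335^(346/q) mod 347 for each prime factor q of 346:
335^173 ≡ 346 (mod 347)  [q = 2: ≢ 1 ✓]
335^2 ≡ 144 (mod 347)  [q = 173: ≢ 1 ✓]
None equal 1, so ord_347(335) = 346: 335 is a primitive root.

Yes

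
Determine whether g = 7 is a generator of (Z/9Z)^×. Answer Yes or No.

φ(9) = φ(3^2) = 3·(3−1) = 6 = 2 · 3.
Test 7^(6/q) mod 9 for each prime factor q of 6:
7^3 ≡ 1 (mod 9)  [q = 2: ≡ 1 ✗]
7^2 ≡ 4 (mod 9)  [q = 3: ≢ 1 ✓]
Since 7^3 ≡ 1, the order of 7 divides 3 < 6, so 7 is not a primitive root.

No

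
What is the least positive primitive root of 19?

φ(19) = 19 − 1 = 18 = 2 · 3^2.
Test candidates g = 2, 3, … against the prime factors q ∈ {2, 3} of φ(19): g is a generator iff g^(18/q) ≢ 1 for every such q.
g = 2: 2^9 ≡ 18; 2^6 ≡ 7 — none is 1, so 2 is a primitive root.
Hence the least primitive root of 19 is 2.

2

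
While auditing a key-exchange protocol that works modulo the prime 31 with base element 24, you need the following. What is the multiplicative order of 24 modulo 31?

30

The order of 24 must divide φ(31) = 31 − 1 = 30 = 2 · 3 · 5.
Divisors of 30: 1, 2, 3, 5, 6, 10, 15, 30.
Test each divisor d:
24^1 ≡ 24 (mod 31)
24^2 ≡ 18 (mod 31)
24^3 ≡ 29 (mod 31)
24^5 ≡ 26 (mod 31)
24^6 ≡ 4 (mod 31)
24^10 ≡ 25 (mod 31)
24^15 ≡ 30 (mod 31)
24^30 ≡ 1 (mod 31) ✓
Therefore the multiplicative order of 24 modulo 31 is 30.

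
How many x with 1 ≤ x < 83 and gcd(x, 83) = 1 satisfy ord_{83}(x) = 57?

0

φ(83) = 83 − 1 = 82 = 2 · 41.
(Z/83Z)^× is cyclic (|G| = 82); a cyclic group of order m has exactly φ(d) elements of each order d | m, and none otherwise.
57 does not divide 82, so no element of (Z/83Z)^× has order 57.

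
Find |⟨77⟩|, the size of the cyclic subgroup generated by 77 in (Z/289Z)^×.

ord(77) | φ(289) = φ(17^2) = 17·(17−1) = 272 = 2^4 · 17.
Divisors of 272: 1, 2, 4, 8, 16, 17, 34, 68, 136, 272.
Test each divisor d:
77^1 ≡ 77 (mod 289)
77^2 ≡ 149 (mod 289)
77^4 ≡ 237 (mod 289)
77^8 ≡ 103 (mod 289)
77^16 ≡ 205 (mod 289)
77^17 ≡ 179 (mod 289)
77^34 ≡ 251 (mod 289)
77^68 ≡ 288 (mod 289)
77^136 ≡ 1 (mod 289) ✓
Hence ord(77) = 136.

136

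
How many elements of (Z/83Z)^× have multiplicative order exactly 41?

40

φ(83) = 83 − 1 = 82 = 2 · 41.
Since (Z/83Z)^× is cyclic of order 82, the number of elements of order d is φ(d) when d | 82 and 0 otherwise.
41 | 82, and φ(41) = 41 − 1 = 40.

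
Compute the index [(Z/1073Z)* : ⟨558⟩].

By Lagrange's theorem, ord_1073(558) divides φ(1073) = φ(29·37) = (29−1)·(37−1) = 28·36 = 1008 = 2^4 · 3^2 · 7.
Divisors of 1008: 1, 2, 3, 4, 6, 7, 8, 9, 12, 14, 16, 18, 21, 24, 28, 36, 42, 48, 56, 63, 72, 84, 112, 126, 144, 168, 252, 336, 504, 1008.
Compute 558^d (mod 1073) for the divisors d until we hit 1:
558^1 ≡ 558 (mod 1073)
558^2 ≡ 194 (mod 1073)
558^3 ≡ 952 (mod 1073)
558^4 ≡ 81 (mod 1073)
558^6 ≡ 692 (mod 1073)
558^7 ≡ 929 (mod 1073)
558^8 ≡ 123 (mod 1073)
558^9 ≡ 1035 (mod 1073)
558^12 ≡ 306 (mod 1073)
558^14 ≡ 349 (mod 1073)
558^16 ≡ 107 (mod 1073)
558^18 ≡ 371 (mod 1073)
558^21 ≡ 175 (mod 1073)
558^24 ≡ 285 (mod 1073)
558^28 ≡ 552 (mod 1073)
558^36 ≡ 297 (mod 1073)
558^42 ≡ 581 (mod 1073)
558^48 ≡ 750 (mod 1073)
558^56 ≡ 1045 (mod 1073)
558^63 ≡ 813 (mod 1073)
558^72 ≡ 223 (mod 1073)
558^84 ≡ 639 (mod 1073)
558^112 ≡ 784 (mod 1073)
558^126 ≡ 1 (mod 1073) ✓
Thus |⟨558⟩| = ord(558) = 126.
Index = |(Z/1073Z)^×| / |⟨558⟩| = 1008 / 126 = 8.

8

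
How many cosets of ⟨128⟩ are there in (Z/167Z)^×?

The order of 128 must divide φ(167) = 167 − 1 = 166 = 2 · 83.
Divisors of 166: 1, 2, 83, 166.
Evaluate successive powers at the divisors of 166:
128^1 ≡ 128
128^2 ≡ 18
128^83 ≡ 1
So ord_167(128) = 83, hence |⟨128⟩| = 83.
[(Z/167Z)^× : ⟨128⟩] = 166/83 = 2.

2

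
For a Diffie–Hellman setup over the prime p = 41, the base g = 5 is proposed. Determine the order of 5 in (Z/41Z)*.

20

The order of 5 must divide φ(41) = 41 − 1 = 40 = 2^3 · 5.
Divisors of 40: 1, 2, 4, 5, 8, 10, 20, 40.
Check 5^d mod 41 for each divisor in increasing order:
5^1 ≡ 5 (mod 41)
5^2 ≡ 25 (mod 41)
5^4 ≡ 10 (mod 41)
5^5 ≡ 9 (mod 41)
5^8 ≡ 18 (mod 41)
5^10 ≡ 40 (mod 41)
5^20 ≡ 1 (mod 41) ✓
Therefore the multiplicative order of 5 modulo 41 is 20.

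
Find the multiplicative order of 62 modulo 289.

272

ord(62) | φ(289) = φ(17^2) = 17·(17−1) = 272 = 2^4 · 17.
Divisors of 272: 1, 2, 4, 8, 16, 17, 34, 68, 136, 272.
Check 62^d mod 289 for each divisor in increasing order:
62^1 ≡ 62
62^2 ≡ 87
62^4 ≡ 55
62^8 ≡ 135
62^16 ≡ 18
62^17 ≡ 249
62^34 ≡ 155
62^68 ≡ 38
62^136 ≡ 288
62^272 ≡ 1
Therefore the multiplicative order of 62 modulo 289 is 272.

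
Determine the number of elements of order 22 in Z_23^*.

φ(23) = 23 − 1 = 22 = 2 · 11.
In a cyclic group of order 22, there are φ(d) elements of order d for each divisor d of 22, and zero for non-divisors.
22 = 2 · 11 divides 22, and φ(22) = 10.

10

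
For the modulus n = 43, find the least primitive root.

φ(43) = 43 − 1 = 42 = 2 · 3 · 7.
g is a primitive root iff g^(42/q) ≢ 1 (mod 43) for each prime q ∈ {2, 3, 7}.
g = 2: 2^21 ≡ 42; 2^14 ≡ 1 — hits 1, so not a primitive root.
g = 3: 3^21 ≡ 42; 3^14 ≡ 36; 3^6 ≡ 41 — none is 1, so 3 is a primitive root.
Hence the least primitive root of 43 is 3.

3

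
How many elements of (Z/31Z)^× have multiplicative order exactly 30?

8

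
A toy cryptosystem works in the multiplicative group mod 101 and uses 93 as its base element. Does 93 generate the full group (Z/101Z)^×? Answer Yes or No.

φ(101) = 101 − 1 = 100 = 2^2 · 5^2.
Test 93^(100/q) mod 101 for each prime factor q of 100:
93^50 ≡ 100 (mod 101)  [q = 2: ≢ 1 ✓]
93^20 ≡ 87 (mod 101)  [q = 5: ≢ 1 ✓]
Every test exponent gives a nontrivial residue, hence 93 generates the full group.

Yes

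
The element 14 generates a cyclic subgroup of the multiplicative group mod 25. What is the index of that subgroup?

2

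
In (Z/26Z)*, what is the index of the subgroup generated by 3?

By Lagrange's theorem, ord_26(3) divides φ(26) = φ(2)·φ(13) = 1·12 = 12 = 2^2 · 3.
Divisors of 12: 1, 2, 3, 4, 6, 12.
Test each divisor d:
3^1 ≡ 3
3^2 ≡ 9
3^3 ≡ 1
The order of 3 is 3, so the subgroup it generates has 3 elements.
The index is φ(26) / ord(3) = 12 / 3 = 4.

4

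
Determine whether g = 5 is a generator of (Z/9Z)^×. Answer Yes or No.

Yes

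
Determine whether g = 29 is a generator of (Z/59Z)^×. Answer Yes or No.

φ(59) = 59 − 1 = 58 = 2 · 29.
29 is a primitive root mod 59 iff 29^(φ(59)/q) ≢ 1 for every prime q | φ(59), i.e. q ∈ {2, 29}.
29^29 ≡ 1 (mod 59)  [q = 2: ≡ 1 ✗]
29^2 ≡ 15 (mod 59)  [q = 29: ≢ 1 ✓]
The check at q = 2 fails, so 29 generates a proper subgroup.

No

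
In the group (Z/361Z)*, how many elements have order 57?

φ(361) = φ(19^2) = 19·(19−1) = 342 = 2 · 3^2 · 19.
Since (Z/361Z)^× is cyclic of order 342, the number of elements of order d is φ(d) when d | 342 and 0 otherwise.
57 = 3 · 19 divides 342, and φ(57) = 36.

36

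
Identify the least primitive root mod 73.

φ(73) = 73 − 1 = 72 = 2^3 · 3^2.
g is a primitive root iff g^(72/q) ≢ 1 (mod 73) for each prime q ∈ {2, 3}.
g = 2: 2^36 ≡ 1 — hits 1, so not a primitive root.
g = 3: 3^36 ≡ 1 — hits 1, so not a primitive root.
g = 4: 4^36 ≡ 1 — hits 1, so not a primitive root.
g = 5: 5^36 ≡ 72; 5^24 ≡ 8 — none is 1, so 5 is a primitive root.
So 5 is the smallest generator of (Z/73Z)^×.

5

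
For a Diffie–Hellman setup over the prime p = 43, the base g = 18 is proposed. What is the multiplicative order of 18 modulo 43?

By Lagrange's theorem, ord_43(18) divides φ(43) = 43 − 1 = 42 = 2 · 3 · 7.
Divisors of 42: 1, 2, 3, 6, 7, 14, 21, 42.
Check 18^d mod 43 for each divisor in increasing order:
18^1 ≡ 18
18^2 ≡ 23
18^3 ≡ 27
18^6 ≡ 41
18^7 ≡ 7
18^14 ≡ 6
18^21 ≡ 42
18^42 ≡ 1
The smallest such exponent is 42, so the order of 18 is 42.

42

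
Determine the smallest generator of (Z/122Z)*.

φ(122) = φ(2)·φ(61) = 1·60 = 60 = 2^2 · 3 · 5.
Test candidates g = 2, 3, … against the prime factors q ∈ {2, 3, 5} of φ(122): g is a generator iff g^(60/q) ≢ 1 for every such q.
g = 2: gcd(2, 122) = 2 > 1, not a unit — skip.
g = 3: 3^30 ≡ 1 — hits 1, so not a primitive root.
g = 4: gcd(4, 122) = 2 > 1, not a unit — skip.
g = 5: 5^30 ≡ 1 — hits 1, so not a primitive root.
g = 6: gcd(6, 122) = 2 > 1, not a unit — skip.
g = 7: 7^30 ≡ 121; 7^20 ≡ 47; 7^12 ≡ 95 — none is 1, so 7 is a primitive root.
The smallest primitive root modulo 122 is 7.

7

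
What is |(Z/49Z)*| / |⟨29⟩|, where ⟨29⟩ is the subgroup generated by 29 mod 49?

6

Since 29 ∈ (Z/49Z)^×, its order divides φ(49) = φ(7^2) = 7·(7−1) = 42 = 2 · 3 · 7.
Divisors of 42: 1, 2, 3, 6, 7, 14, 21, 42.
Compute 29^d (mod 49) for the divisors d until we hit 1:
29^1 ≡ 29
29^2 ≡ 8
29^3 ≡ 36
29^6 ≡ 22
29^7 ≡ 1
The order of 29 is 7, so the subgroup it generates has 7 elements.
Index = |(Z/49Z)^×| / |⟨29⟩| = 42 / 7 = 6.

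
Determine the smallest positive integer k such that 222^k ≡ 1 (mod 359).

179

Since 222 ∈ (Z/359Z)^×, its order divides φ(359) = 359 − 1 = 358 = 2 · 179.
Divisors of 358: 1, 2, 179, 358.
Compute 222^d (mod 359) for the divisors d until we hit 1:
222^1 ≡ 222
222^2 ≡ 101
222^179 ≡ 1
Therefore the multiplicative order of 222 modulo 359 is 179.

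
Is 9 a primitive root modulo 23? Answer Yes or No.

φ(23) = 23 − 1 = 22 = 2 · 11.
Test 9^(22/q) mod 23 for each prime factor q of 22:
9^11 ≡ 1 (mod 23)  [q = 2: ≡ 1 ✗]
9^2 ≡ 12 (mod 23)  [q = 11: ≢ 1 ✓]
The check at q = 2 fails, so 9 generates a proper subgroup.

No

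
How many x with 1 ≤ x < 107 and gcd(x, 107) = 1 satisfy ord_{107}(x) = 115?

0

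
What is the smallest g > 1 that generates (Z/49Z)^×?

φ(49) = φ(7^2) = 7·(7−1) = 42 = 2 · 3 · 7.
Test candidates g = 2, 3, … against the prime factors q ∈ {2, 3, 7} of φ(49): g is a generator iff g^(42/q) ≢ 1 for every such q.
g = 2: 2^21 ≡ 1 — hits 1, so not a primitive root.
g = 3: 3^21 ≡ 48; 3^14 ≡ 30; 3^6 ≡ 43 — none is 1, so 3 is a primitive root.
So 3 is the smallest generator of (Z/49Z)^×.

3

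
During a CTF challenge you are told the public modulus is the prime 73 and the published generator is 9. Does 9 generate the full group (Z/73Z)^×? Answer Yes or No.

No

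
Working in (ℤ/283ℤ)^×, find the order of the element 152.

47

ord(152) | φ(283) = 283 − 1 = 282 = 2 · 3 · 47.
Divisors of 282: 1, 2, 3, 6, 47, 94, 141, 282.
Check 152^d mod 283 for each divisor in increasing order:
152^1 ≡ 152 (mod 283)
152^2 ≡ 181 (mod 283)
152^3 ≡ 61 (mod 283)
152^6 ≡ 42 (mod 283)
152^47 ≡ 1 (mod 283) ✓
So ord_283(152) = 47.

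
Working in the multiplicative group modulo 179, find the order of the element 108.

The order of 108 must divide φ(179) = 179 − 1 = 178 = 2 · 89.
Divisors of 178: 1, 2, 89, 178.
Check 108^d mod 179 for each divisor in increasing order:
108^1 ≡ 108 (mod 179)
108^2 ≡ 29 (mod 179)
108^89 ≡ 1 (mod 179) ✓
Hence ord(108) = 89.

89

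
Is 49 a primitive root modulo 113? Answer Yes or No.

No

φ(113) = 113 − 1 = 112 = 2^4 · 7.
Test 49^(112/q) mod 113 for each prime factor q of 112:
49^56 ≡ 1 (mod 113)  [q = 2: ≡ 1 ✗]
49^16 ≡ 28 (mod 113)  [q = 7: ≢ 1 ✓]
49^56 ≡ 1 shows ord(49) | 56, strictly less than φ(113); not a primitive root.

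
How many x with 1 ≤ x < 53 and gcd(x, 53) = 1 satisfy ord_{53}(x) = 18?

φ(53) = 53 − 1 = 52 = 2^2 · 13.
(Z/53Z)^× is cyclic (|G| = 52); a cyclic group of order m has exactly φ(d) elements of each order d | m, and none otherwise.
18 does not divide 52, so no element of (Z/53Z)^× has order 18.

0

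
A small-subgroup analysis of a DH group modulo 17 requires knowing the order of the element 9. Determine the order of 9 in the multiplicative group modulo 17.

Since 9 ∈ (Z/17Z)^×, its order divides φ(17) = 17 − 1 = 16 = 2^4.
Divisors of 16: 1, 2, 4, 8, 16.
Check 9^d mod 17 for each divisor in increasing order:
9^1 ≡ 9
9^2 ≡ 13
9^4 ≡ 16
9^8 ≡ 1
So ord_17(9) = 8.

8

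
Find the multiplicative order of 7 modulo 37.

The order of 7 must divide φ(37) = 37 − 1 = 36 = 2^2 · 3^2.
Divisors of 36: 1, 2, 3, 4, 6, 9, 12, 18, 36.
Evaluate successive powers at the divisors of 36:
7^1 ≡ 7
7^2 ≡ 12
7^3 ≡ 10
7^4 ≡ 33
7^6 ≡ 26
7^9 ≡ 1
The smallest such exponent is 9, so the order of 7 is 9.

9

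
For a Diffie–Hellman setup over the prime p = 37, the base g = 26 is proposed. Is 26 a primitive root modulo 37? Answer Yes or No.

φ(37) = 37 − 1 = 36 = 2^2 · 3^2.
26 is a primitive root mod 37 iff 26^(φ(37)/q) ≢ 1 for every prime q | φ(37), i.e. q ∈ {2, 3}.
26^18 ≡ 1 (mod 37)  [q = 2: ≡ 1 ✗]
26^12 ≡ 1 (mod 37)  [q = 3: ≡ 1 ✗]
Since 26^18 ≡ 1, the order of 26 divides 18 < 36, so 26 is not a primitive root.

No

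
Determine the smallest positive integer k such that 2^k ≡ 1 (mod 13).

The order of 2 must divide φ(13) = 13 − 1 = 12 = 2^2 · 3.
Divisors of 12: 1, 2, 3, 4, 6, 12.
Check 2^d mod 13 for each divisor in increasing order:
2^1 ≡ 2 (mod 13)
2^2 ≡ 4 (mod 13)
2^3 ≡ 8 (mod 13)
2^4 ≡ 3 (mod 13)
2^6 ≡ 12 (mod 13)
2^12 ≡ 1 (mod 13) ✓
Therefore the multiplicative order of 2 modulo 13 is 12.

12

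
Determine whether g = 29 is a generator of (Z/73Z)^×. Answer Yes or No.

Yes

φ(73) = 73 − 1 = 72 = 2^3 · 3^2.
It suffices to check that the order of 29 is not a proper divisor of 72: compute 29^(72/q) for q ∈ {2, 3}.
29^36 ≡ 72 (mod 73)  [q = 2: ≢ 1 ✓]
29^24 ≡ 64 (mod 73)  [q = 3: ≢ 1 ✓]
None equal 1, so ord_73(29) = 72: 29 is a primitive root.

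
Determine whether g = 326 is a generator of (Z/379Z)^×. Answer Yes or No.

φ(379) = 379 − 1 = 378 = 2 · 3^3 · 7.
An element g generates (Z/379Z)^× iff g^(378/q) ≢ 1 (mod 379) for each prime q ∈ {2, 3, 7}.
326^189 ≡ 1 (mod 379)  [q = 2: ≡ 1 ✗]
326^126 ≡ 327 (mod 379)  [q = 3: ≢ 1 ✓]
326^54 ≡ 86 (mod 379)  [q = 7: ≢ 1 ✓]
Since 326^189 ≡ 1, the order of 326 divides 189 < 378, so 326 is not a primitive root.

No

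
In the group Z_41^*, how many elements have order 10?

φ(41) = 41 − 1 = 40 = 2^3 · 5.
Since (Z/41Z)^× is cyclic of order 40, the number of elements of order d is φ(d) when d | 40 and 0 otherwise.
10 = 2 · 5 divides 40, and φ(10) = 4.

4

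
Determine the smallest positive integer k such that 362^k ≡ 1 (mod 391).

The order of 362 must divide φ(391) = φ(17·23) = (17−1)·(23−1) = 16·22 = 352 = 2^5 · 11.
Divisors of 352: 1, 2, 4, 8, 11, 16, 22, 32, 44, 88, 176, 352.
Check 362^d mod 391 for each divisor in increasing order:
362^1 ≡ 362
362^2 ≡ 59
362^4 ≡ 353
362^8 ≡ 271
362^11 ≡ 45
362^16 ≡ 324
362^22 ≡ 70
362^32 ≡ 188
362^44 ≡ 208
362^88 ≡ 254
362^176 ≡ 1
Hence ord(362) = 176.

176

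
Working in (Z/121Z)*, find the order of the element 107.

The order of 107 must divide φ(121) = φ(11^2) = 11·(11−1) = 110 = 2 · 5 · 11.
Divisors of 110: 1, 2, 5, 10, 11, 22, 55, 110.
Check 107^d mod 121 for each divisor in increasing order:
107^1 ≡ 107 (mod 121)
107^2 ≡ 75 (mod 121)
107^5 ≡ 21 (mod 121)
107^10 ≡ 78 (mod 121)
107^11 ≡ 118 (mod 121)
107^22 ≡ 9 (mod 121)
107^55 ≡ 120 (mod 121)
107^110 ≡ 1 (mod 121) ✓
The smallest such exponent is 110, so the order of 107 is 110.

110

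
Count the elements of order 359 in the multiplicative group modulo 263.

φ(263) = 263 − 1 = 262 = 2 · 131.
Since (Z/263Z)^× is cyclic of order 262, the number of elements of order d is φ(d) when d | 262 and 0 otherwise.
Since 359 ∤ 262, the count is 0.

0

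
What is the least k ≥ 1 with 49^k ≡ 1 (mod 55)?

10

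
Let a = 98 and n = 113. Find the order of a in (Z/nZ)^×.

4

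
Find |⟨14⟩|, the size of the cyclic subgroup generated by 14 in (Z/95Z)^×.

18

The order of 14 must divide φ(95) = φ(5·19) = (5−1)·(19−1) = 4·18 = 72 = 2^3 · 3^2.
Divisors of 72: 1, 2, 3, 4, 6, 8, 9, 12, 18, 24, 36, 72.
Test each divisor d:
14^1 ≡ 14 (mod 95)
14^2 ≡ 6 (mod 95)
14^3 ≡ 84 (mod 95)
14^4 ≡ 36 (mod 95)
14^6 ≡ 26 (mod 95)
14^8 ≡ 61 (mod 95)
14^9 ≡ 94 (mod 95)
14^12 ≡ 11 (mod 95)
14^18 ≡ 1 (mod 95) ✓
The smallest such exponent is 18, so the order of 14 is 18.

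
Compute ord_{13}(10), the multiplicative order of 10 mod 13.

Since 10 ∈ (Z/13Z)^×, its order divides φ(13) = 13 − 1 = 12 = 2^2 · 3.
Divisors of 12: 1, 2, 3, 4, 6, 12.
Test each divisor d:
10^1 ≡ 10
10^2 ≡ 9
10^3 ≡ 12
10^4 ≡ 3
10^6 ≡ 1
Hence ord(10) = 6.

6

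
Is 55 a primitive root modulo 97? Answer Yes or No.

φ(97) = 97 − 1 = 96 = 2^5 · 3.
It suffices to check that the order of 55 is not a proper divisor of 96: compute 55^(96/q) for q ∈ {2, 3}.
55^48 ≡ 96 (mod 97)  [q = 2: ≢ 1 ✓]
55^32 ≡ 1 (mod 97)  [q = 3: ≡ 1 ✗]
The check at q = 3 fails, so 55 generates a proper subgroup.

No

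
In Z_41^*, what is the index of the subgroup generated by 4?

The order of 4 must divide φ(41) = 41 − 1 = 40 = 2^3 · 5.
Divisors of 40: 1, 2, 4, 5, 8, 10, 20, 40.
Evaluate successive powers at the divisors of 40:
4^1 ≡ 4 (mod 41)
4^2 ≡ 16 (mod 41)
4^4 ≡ 10 (mod 41)
4^5 ≡ 40 (mod 41)
4^8 ≡ 18 (mod 41)
4^10 ≡ 1 (mod 41) ✓
So ord_41(4) = 10, hence |⟨4⟩| = 10.
The index is φ(41) / ord(4) = 40 / 10 = 4.

4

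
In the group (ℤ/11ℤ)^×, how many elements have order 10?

φ(11) = 11 − 1 = 10 = 2 · 5.
(Z/11Z)^× is cyclic (|G| = 10); a cyclic group of order m has exactly φ(d) elements of each order d | m, and none otherwise.
10 = 2 · 5 divides 10, and φ(10) = 4.

4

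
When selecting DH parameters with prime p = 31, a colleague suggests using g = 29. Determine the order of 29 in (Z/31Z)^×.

10

The order of 29 must divide φ(31) = 31 − 1 = 30 = 2 · 3 · 5.
Divisors of 30: 1, 2, 3, 5, 6, 10, 15, 30.
Evaluate successive powers at the divisors of 30:
29^1 ≡ 29 (mod 31)
29^2 ≡ 4 (mod 31)
29^3 ≡ 23 (mod 31)
29^5 ≡ 30 (mod 31)
29^6 ≡ 2 (mod 31)
29^10 ≡ 1 (mod 31) ✓
So ord_31(29) = 10.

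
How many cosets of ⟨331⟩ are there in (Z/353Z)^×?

Since 331 ∈ (Z/353Z)^×, its order divides φ(353) = 353 − 1 = 352 = 2^5 · 11.
Divisors of 352: 1, 2, 4, 8, 11, 16, 22, 32, 44, 88, 176, 352.
Check 331^d mod 353 for each divisor in increasing order:
331^1 ≡ 331 (mod 353)
331^2 ≡ 131 (mod 353)
331^4 ≡ 217 (mod 353)
331^8 ≡ 140 (mod 353)
331^11 ≡ 352 (mod 353)
331^16 ≡ 185 (mod 353)
331^22 ≡ 1 (mod 353) ✓
Thus |⟨331⟩| = ord(331) = 22.
The index is φ(353) / ord(331) = 352 / 22 = 16.

16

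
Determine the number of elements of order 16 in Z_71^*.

0

φ(71) = 71 − 1 = 70 = 2 · 5 · 7.
Since (Z/71Z)^× is cyclic of order 70, the number of elements of order d is φ(d) when d | 70 and 0 otherwise.
Here 70 is not a multiple of 16, so there are no elements of order 16.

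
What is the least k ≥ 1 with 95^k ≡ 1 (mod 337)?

168

By Lagrange's theorem, ord_337(95) divides φ(337) = 337 − 1 = 336 = 2^4 · 3 · 7.
Divisors of 336: 1, 2, 3, 4, 6, 7, 8, 12, 14, 16, 21, 24, 28, 42, 48, 56, 84, 112, 168, 336.
Check 95^d mod 337 for each divisor in increasing order:
95^1 ≡ 95 (mod 337)
95^2 ≡ 263 (mod 337)
95^3 ≡ 47 (mod 337)
95^4 ≡ 84 (mod 337)
95^6 ≡ 187 (mod 337)
95^7 ≡ 241 (mod 337)
95^8 ≡ 316 (mod 337)
95^12 ≡ 258 (mod 337)
95^14 ≡ 117 (mod 337)
95^16 ≡ 104 (mod 337)
95^21 ≡ 226 (mod 337)
95^24 ≡ 175 (mod 337)
95^28 ≡ 209 (mod 337)
95^42 ≡ 189 (mod 337)
95^48 ≡ 295 (mod 337)
95^56 ≡ 208 (mod 337)
95^84 ≡ 336 (mod 337)
95^112 ≡ 128 (mod 337)
95^168 ≡ 1 (mod 337) ✓
So ord_337(95) = 168.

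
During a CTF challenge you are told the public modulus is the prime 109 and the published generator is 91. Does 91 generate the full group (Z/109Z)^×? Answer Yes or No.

φ(109) = 109 − 1 = 108 = 2^2 · 3^3.
91 is a primitive root mod 109 iff 91^(φ(109)/q) ≢ 1 for every prime q | φ(109), i.e. q ∈ {2, 3}.
91^54 ≡ 108 (mod 109)  [q = 2: ≢ 1 ✓]
91^36 ≡ 45 (mod 109)  [q = 3: ≢ 1 ✓]
Every test exponent gives a nontrivial residue, hence 91 generates the full group.

Yes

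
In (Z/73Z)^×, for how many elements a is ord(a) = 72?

φ(73) = 73 − 1 = 72 = 2^3 · 3^2.
Since (Z/73Z)^× is cyclic of order 72, the number of elements of order d is φ(d) when d | 72 and 0 otherwise.
72 = 2^3 · 3^2 divides 72, and φ(72) = 24.

24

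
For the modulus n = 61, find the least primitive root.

φ(61) = 61 − 1 = 60 = 2^2 · 3 · 5.
g is a primitive root iff g^(60/q) ≢ 1 (mod 61) for each prime q ∈ {2, 3, 5}.
g = 2: 2^30 ≡ 60; 2^20 ≡ 47; 2^12 ≡ 9 — none is 1, so 2 is a primitive root.
So 2 is the smallest generator of (Z/61Z)^×.

2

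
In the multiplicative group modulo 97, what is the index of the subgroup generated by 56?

1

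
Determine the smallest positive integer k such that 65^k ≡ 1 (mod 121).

22

By Lagrange's theorem, ord_121(65) divides φ(121) = φ(11^2) = 11·(11−1) = 110 = 2 · 5 · 11.
Divisors of 110: 1, 2, 5, 10, 11, 22, 55, 110.
Compute 65^d (mod 121) for the divisors d until we hit 1:
65^1 ≡ 65 (mod 121)
65^2 ≡ 111 (mod 121)
65^5 ≡ 87 (mod 121)
65^10 ≡ 67 (mod 121)
65^11 ≡ 120 (mod 121)
65^22 ≡ 1 (mod 121) ✓
So ord_121(65) = 22.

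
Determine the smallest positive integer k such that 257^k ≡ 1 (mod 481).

36

Since 257 ∈ (Z/481Z)^×, its order divides φ(481) = φ(13·37) = (13−1)·(37−1) = 12·36 = 432 = 2^4 · 3^3.
Divisors of 432: 1, 2, 3, 4, 6, 8, 9, 12, 16, 18, 24, 27, 36, 48, 54, 72, 108, 144, 216, 432.
Compute 257^d (mod 481) for the divisors d until we hit 1:
257^1 ≡ 257 (mod 481)
257^2 ≡ 152 (mod 481)
257^3 ≡ 103 (mod 481)
257^4 ≡ 16 (mod 481)
257^6 ≡ 27 (mod 481)
257^8 ≡ 256 (mod 481)
257^9 ≡ 376 (mod 481)
257^12 ≡ 248 (mod 481)
257^16 ≡ 120 (mod 481)
257^18 ≡ 443 (mod 481)
257^24 ≡ 417 (mod 481)
257^27 ≡ 142 (mod 481)
257^36 ≡ 1 (mod 481) ✓
Therefore the multiplicative order of 257 modulo 481 is 36.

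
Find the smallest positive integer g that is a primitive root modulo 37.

2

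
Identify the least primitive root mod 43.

3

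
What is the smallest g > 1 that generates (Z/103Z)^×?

5

φ(103) = 103 − 1 = 102 = 2 · 3 · 17.
g is a primitive root iff g^(102/q) ≢ 1 (mod 103) for each prime q ∈ {2, 3, 17}.
g = 2: 2^51 ≡ 1 — hits 1, so not a primitive root.
g = 3: 3^51 ≡ 102; 3^34 ≡ 1 — hits 1, so not a primitive root.
g = 4: 4^51 ≡ 1 — hits 1, so not a primitive root.
g = 5: 5^51 ≡ 102; 5^34 ≡ 56; 5^6 ≡ 72 — none is 1, so 5 is a primitive root.
The smallest primitive root modulo 103 is 5.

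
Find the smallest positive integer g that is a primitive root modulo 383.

φ(383) = 383 − 1 = 382 = 2 · 191.
Test candidates g = 2, 3, … against the prime factors q ∈ {2, 191} of φ(383): g is a generator iff g^(382/q) ≢ 1 for every such q.
g = 2: 2^191 ≡ 1 — hits 1, so not a primitive root.
g = 3: 3^191 ≡ 1 — hits 1, so not a primitive root.
g = 4: 4^191 ≡ 1 — hits 1, so not a primitive root.
g = 5: 5^191 ≡ 382; 5^2 ≡ 25 — none is 1, so 5 is a primitive root.
The smallest primitive root modulo 383 is 5.

5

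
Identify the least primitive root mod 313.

10

φ(313) = 313 − 1 = 312 = 2^3 · 3 · 13.
Test candidates g = 2, 3, … against the prime factors q ∈ {2, 3, 13} of φ(313): g is a generator iff g^(312/q) ≢ 1 for every such q.
g = 2: 2^156 ≡ 1 — hits 1, so not a primitive root.
g = 3: 3^156 ≡ 1 — hits 1, so not a primitive root.
g = 4: 4^156 ≡ 1 — hits 1, so not a primitive root.
g = 5: 5^156 ≡ 312; 5^104 ≡ 1 — hits 1, so not a primitive root.
g = 6: 6^156 ≡ 1 — hits 1, so not a primitive root.
g = 7: 7^156 ≡ 312; 7^104 ≡ 1 — hits 1, so not a primitive root.
g = 8: 8^156 ≡ 1 — hits 1, so not a primitive root.
g = 9: 9^156 ≡ 1 — hits 1, so not a primitive root.
g = 10: 10^156 ≡ 312; 10^104 ≡ 214; 10^24 ≡ 103 — none is 1, so 10 is a primitive root.
The smallest primitive root modulo 313 is 10.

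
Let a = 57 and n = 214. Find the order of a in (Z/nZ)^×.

Since 57 ∈ (Z/214Z)^×, its order divides φ(214) = φ(2)·φ(107) = 1·106 = 106 = 2 · 53.
Divisors of 106: 1, 2, 53, 106.
Compute 57^d (mod 214) for the divisors d until we hit 1:
57^1 ≡ 57
57^2 ≡ 39
57^53 ≡ 1
Therefore the multiplicative order of 57 modulo 214 is 53.

53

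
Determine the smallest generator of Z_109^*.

6

φ(109) = 109 − 1 = 108 = 2^2 · 3^3.
Test candidates g = 2, 3, … against the prime factors q ∈ {2, 3} of φ(109): g is a generator iff g^(108/q) ≢ 1 for every such q.
g = 2: 2^54 ≡ 108; 2^36 ≡ 1 — hits 1, so not a primitive root.
g = 3: 3^54 ≡ 1 — hits 1, so not a primitive root.
g = 4: 4^54 ≡ 1 — hits 1, so not a primitive root.
g = 5: 5^54 ≡ 1 — hits 1, so not a primitive root.
g = 6: 6^54 ≡ 108; 6^36 ≡ 63 — none is 1, so 6 is a primitive root.
The smallest primitive root modulo 109 is 6.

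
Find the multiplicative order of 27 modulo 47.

23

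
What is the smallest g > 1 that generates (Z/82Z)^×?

7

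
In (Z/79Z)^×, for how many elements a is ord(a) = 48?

0

φ(79) = 79 − 1 = 78 = 2 · 3 · 13.
Since (Z/79Z)^× is cyclic of order 78, the number of elements of order d is φ(d) when d | 78 and 0 otherwise.
Here 78 is not a multiple of 48, so there are no elements of order 48.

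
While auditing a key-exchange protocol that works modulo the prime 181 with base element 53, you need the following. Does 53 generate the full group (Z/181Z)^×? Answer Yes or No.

φ(181) = 181 − 1 = 180 = 2^2 · 3^2 · 5.
Test 53^(180/q) mod 181 for each prime factor q of 180:
53^90 ≡ 180 (mod 181)  [q = 2: ≢ 1 ✓]
53^60 ≡ 48 (mod 181)  [q = 3: ≢ 1 ✓]
53^36 ≡ 42 (mod 181)  [q = 5: ≢ 1 ✓]
Every test exponent gives a nontrivial residue, hence 53 generates the full group.

Yes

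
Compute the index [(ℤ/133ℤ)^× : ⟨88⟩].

18

The order of 88 must divide φ(133) = φ(7·19) = (7−1)·(19−1) = 6·18 = 108 = 2^2 · 3^3.
Divisors of 108: 1, 2, 3, 4, 6, 9, 12, 18, 27, 36, 54, 108.
Test each divisor d:
88^1 ≡ 88 (mod 133)
88^2 ≡ 30 (mod 133)
88^3 ≡ 113 (mod 133)
88^4 ≡ 102 (mod 133)
88^6 ≡ 1 (mod 133) ✓
Thus |⟨88⟩| = ord(88) = 6.
[(Z/133Z)^× : ⟨88⟩] = 108/6 = 18.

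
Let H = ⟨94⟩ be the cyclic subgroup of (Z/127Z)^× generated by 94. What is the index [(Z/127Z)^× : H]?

Since 94 ∈ (Z/127Z)^×, its order divides φ(127) = 127 − 1 = 126 = 2 · 3^2 · 7.
Divisors of 126: 1, 2, 3, 6, 7, 9, 14, 18, 21, 42, 63, 126.
Test each divisor d:
94^1 ≡ 94
94^2 ≡ 73
94^3 ≡ 4
94^6 ≡ 16
94^7 ≡ 107
94^9 ≡ 64
94^14 ≡ 19
94^18 ≡ 32
94^21 ≡ 1
The order of 94 is 21, so the subgroup it generates has 21 elements.
Index = |(Z/127Z)^×| / |⟨94⟩| = 126 / 21 = 6.

6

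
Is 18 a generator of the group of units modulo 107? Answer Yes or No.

Yes

φ(107) = 107 − 1 = 106 = 2 · 53.
Test 18^(106/q) mod 107 for each prime factor q of 106:
18^53 ≡ 106 (mod 107)  [q = 2: ≢ 1 ✓]
18^2 ≡ 3 (mod 107)  [q = 53: ≢ 1 ✓]
All checks pass, so 18 has order 106 and is a primitive root modulo 107.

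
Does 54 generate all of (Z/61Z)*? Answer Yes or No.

Yes

φ(61) = 61 − 1 = 60 = 2^2 · 3 · 5.
54 is a primitive root mod 61 iff 54^(φ(61)/q) ≢ 1 for every prime q | φ(61), i.e. q ∈ {2, 3, 5}.
54^30 ≡ 60 (mod 61)  [q = 2: ≢ 1 ✓]
54^20 ≡ 47 (mod 61)  [q = 3: ≢ 1 ✓]
54^12 ≡ 34 (mod 61)  [q = 5: ≢ 1 ✓]
Every test exponent gives a nontrivial residue, hence 54 generates the full group.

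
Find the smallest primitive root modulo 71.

7

φ(71) = 71 − 1 = 70 = 2 · 5 · 7.
Test candidates g = 2, 3, … against the prime factors q ∈ {2, 5, 7} of φ(71): g is a generator iff g^(70/q) ≢ 1 for every such q.
g = 2: 2^35 ≡ 1 — hits 1, so not a primitive root.
g = 3: 3^35 ≡ 1 — hits 1, so not a primitive root.
g = 4: 4^35 ≡ 1 — hits 1, so not a primitive root.
g = 5: 5^35 ≡ 1 — hits 1, so not a primitive root.
g = 6: 6^35 ≡ 1 — hits 1, so not a primitive root.
g = 7: 7^35 ≡ 70; 7^14 ≡ 54; 7^10 ≡ 45 — none is 1, so 7 is a primitive root.
Hence the least primitive root of 71 is 7.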